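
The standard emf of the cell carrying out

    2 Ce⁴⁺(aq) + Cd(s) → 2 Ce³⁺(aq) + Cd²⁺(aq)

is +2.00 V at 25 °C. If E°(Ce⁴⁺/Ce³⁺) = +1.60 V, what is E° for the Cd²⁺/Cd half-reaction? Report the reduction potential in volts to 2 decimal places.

In the reaction as written the Ce⁴⁺/Ce³⁺ couple is reduced (cathode) and Cd²⁺/Cd is oxidized (anode), so E°cell = E°(Ce⁴⁺/Ce³⁺) − E°(Cd²⁺/Cd).
E°(Cd²⁺/Cd) = E°(cathode) − E°cell = +1.60 − (+2.00) = −0.40 V.

−0.40 V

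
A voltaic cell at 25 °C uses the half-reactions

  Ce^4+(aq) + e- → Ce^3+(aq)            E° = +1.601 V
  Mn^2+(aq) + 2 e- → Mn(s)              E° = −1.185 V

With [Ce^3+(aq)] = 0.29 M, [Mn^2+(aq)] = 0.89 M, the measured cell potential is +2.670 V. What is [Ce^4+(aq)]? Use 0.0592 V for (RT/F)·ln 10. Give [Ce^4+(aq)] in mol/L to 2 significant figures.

The Ce⁴⁺/Ce³⁺ couple has the larger reduction potential, so it is the cathode: E°cell = +1.601 − (−1.185) = +2.786 V and n = 2.
From the Nernst equation, log Q = n(E° − E)/0.0592 = 2·(+2.786 − (+2.670))/0.0592 = 3.919.
Balancing electrons gives 2 Ce^4+(aq) + Mn(s) → 2 Ce^3+(aq) + Mn^2+(aq); thus Q = ([Ce^3+(aq)]^2·[Mn^2+(aq)]) / [Ce^4+(aq)]^2.
Solving for the unknown gives log [Ce^4+(aq)] = −2.522, so [Ce^4+(aq)] ≈ 0.0030 M.

0.0030 M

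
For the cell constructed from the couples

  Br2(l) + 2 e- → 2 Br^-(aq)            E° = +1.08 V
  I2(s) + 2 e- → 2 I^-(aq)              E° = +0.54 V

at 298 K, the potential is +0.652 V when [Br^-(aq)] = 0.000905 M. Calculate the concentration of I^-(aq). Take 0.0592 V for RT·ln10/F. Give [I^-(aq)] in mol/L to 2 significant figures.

0.071 M

The Br₂/Br⁻ couple has the larger reduction potential, so it is the cathode: E°cell = +1.08 − (+0.54) = +0.54 V and n = 2.
Since E = E° − (0.0592/n)·log Q, log Q = n(E° − E)/0.0592 = −3.784.
The balanced reaction is Br2(l) + 2 I^-(aq) → 2 Br^-(aq) + I2(s), so Q = [Br^-(aq)]^2 / [I^-(aq)]^2.
Isolating [I^-(aq)] in Q = 10^{−3.784} yields log [I^-(aq)] = −1.151, i.e. 0.071 M.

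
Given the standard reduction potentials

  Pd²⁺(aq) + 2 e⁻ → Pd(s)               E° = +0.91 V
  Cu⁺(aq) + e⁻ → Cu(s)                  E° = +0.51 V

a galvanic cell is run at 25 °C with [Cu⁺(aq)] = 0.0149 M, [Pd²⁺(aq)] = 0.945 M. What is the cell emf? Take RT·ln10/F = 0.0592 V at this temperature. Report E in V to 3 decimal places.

+0.507 V

Since E°(Pd²⁺/Pd) > E°(Cu⁺/Cu), Pd²⁺/Pd serves as the cathode.
The standard potential is +0.91 − (+0.51) = +0.40 V and the balanced reaction transfers n = 2 electrons.
For the overall reaction Pd²⁺(aq) + 2 Cu(s) → Pd(s) + 2 Cu⁺(aq), Q = [Cu⁺(aq)]^2 / [Pd²⁺(aq)] = 0.000235, giving log Q = −3.629.
By the Nernst equation, E = +0.40 − (0.0592/2)·(−3.629) = +0.507 V.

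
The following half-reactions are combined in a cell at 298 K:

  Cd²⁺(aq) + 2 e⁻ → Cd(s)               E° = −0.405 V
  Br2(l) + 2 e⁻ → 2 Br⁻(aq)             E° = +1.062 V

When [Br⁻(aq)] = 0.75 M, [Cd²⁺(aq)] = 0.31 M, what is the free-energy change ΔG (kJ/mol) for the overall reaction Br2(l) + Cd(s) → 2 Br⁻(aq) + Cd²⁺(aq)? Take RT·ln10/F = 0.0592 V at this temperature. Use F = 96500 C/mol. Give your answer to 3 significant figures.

−287 kJ/mol

With Br₂/Br⁻ reduced at the cathode, E°cell = +1.062 − (−0.405) = +1.467 V and n = 2.
Q = [Br⁻(aq)]^2·[Cd²⁺(aq)] = 0.174, so log Q = −0.759 and E = +1.467 − (0.0592/2)(−0.759) = +1.4895 V.
Finally ΔG = −nFE = −(2)(96500 C/mol)(+1.4895 V) = −287 kJ/mol.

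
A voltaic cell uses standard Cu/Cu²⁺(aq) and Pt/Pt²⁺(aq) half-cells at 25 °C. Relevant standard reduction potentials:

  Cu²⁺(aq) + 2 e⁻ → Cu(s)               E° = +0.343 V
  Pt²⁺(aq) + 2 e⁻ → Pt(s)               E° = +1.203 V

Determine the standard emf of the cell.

+0.860 V

The Pt²⁺/Pt couple has the higher E°, so Pt ion is reduced (cathode) and Cu is oxidized (anode).
E°cell = E°(cathode) − E°(anode) = +1.203 − (+0.343) = +0.860 V.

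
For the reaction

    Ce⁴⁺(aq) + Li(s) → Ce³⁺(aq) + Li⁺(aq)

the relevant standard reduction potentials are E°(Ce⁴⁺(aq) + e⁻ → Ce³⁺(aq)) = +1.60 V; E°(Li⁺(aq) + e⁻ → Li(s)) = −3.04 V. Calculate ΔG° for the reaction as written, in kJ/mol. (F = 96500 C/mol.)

−448 kJ/mol

In the reaction as written Ce⁴⁺(aq) is reduced, so the Ce⁴⁺/Ce³⁺ couple is the cathode and Li⁺/Li is the anode.
E°cell = +1.60 − (−3.04) = +4.64 V; balancing electrons gives n = 1.
ΔG° = −nFE°cell = −(1)(96500)(+4.64) J/mol = −448 kJ/mol.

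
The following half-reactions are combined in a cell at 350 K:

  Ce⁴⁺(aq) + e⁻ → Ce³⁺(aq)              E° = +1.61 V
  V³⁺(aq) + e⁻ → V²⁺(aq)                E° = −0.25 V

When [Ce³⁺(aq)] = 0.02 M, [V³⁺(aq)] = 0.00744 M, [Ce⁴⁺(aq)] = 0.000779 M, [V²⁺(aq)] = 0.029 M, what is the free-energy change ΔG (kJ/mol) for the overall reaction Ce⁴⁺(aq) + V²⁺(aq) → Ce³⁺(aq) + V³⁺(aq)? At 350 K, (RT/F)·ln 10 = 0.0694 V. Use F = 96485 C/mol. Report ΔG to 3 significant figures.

With Ce⁴⁺/Ce³⁺ reduced at the cathode, E°cell = +1.61 − (−0.25) = +1.86 V and n = 1.
The reaction quotient is ([Ce³⁺(aq)]·[V³⁺(aq)]) / ([Ce⁴⁺(aq)]·[V²⁺(aq)]) = 6.59; by Nernst, E = +1.86 − (0.0694/1)(0.819) = +1.8032 V.
Finally ΔG = −nFE = −(1)(96485 C/mol)(+1.8032 V) = −174 kJ/mol.

−174 kJ/mol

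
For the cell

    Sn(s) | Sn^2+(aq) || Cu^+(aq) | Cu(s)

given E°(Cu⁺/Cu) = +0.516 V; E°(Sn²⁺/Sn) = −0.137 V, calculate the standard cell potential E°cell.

+0.653 V

By convention the left-hand electrode in cell notation is the anode (oxidation) and the right-hand electrode is the cathode (reduction).
E°cell = E°(right) − E°(left) = +0.516 − (−0.137) = +0.653 V.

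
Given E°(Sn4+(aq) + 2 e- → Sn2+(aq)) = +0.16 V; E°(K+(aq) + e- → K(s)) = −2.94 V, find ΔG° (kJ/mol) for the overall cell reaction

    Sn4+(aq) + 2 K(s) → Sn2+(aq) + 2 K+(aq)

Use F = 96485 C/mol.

In the reaction as written Sn4+(aq) is reduced, so the Sn⁴⁺/Sn²⁺ couple is the cathode and K⁺/K is the anode.
E°cell = +0.16 − (−2.94) = +3.10 V; balancing electrons gives n = 2.
ΔG° = −nFE°cell = −(2)(96485)(+3.10) J/mol = −598 kJ/mol.

−598 kJ/mol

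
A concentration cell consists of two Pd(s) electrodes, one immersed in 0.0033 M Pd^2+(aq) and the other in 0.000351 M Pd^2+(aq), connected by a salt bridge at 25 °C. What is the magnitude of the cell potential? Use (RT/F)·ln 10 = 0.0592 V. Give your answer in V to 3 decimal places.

For a concentration cell E°cell = 0, since both electrodes use the same couple.
The compartment with the higher Pd^2+(aq) concentration (0.0033 M) acts as the cathode; ions are reduced there and produced at the dilute (0.000351 M) anode.
With n = 2, Ecell = −(0.0592/2)·log([dilute]/[conc]) = −(0.0592/2)·log(0.000351/0.0033) = +0.029 V.

0.029 V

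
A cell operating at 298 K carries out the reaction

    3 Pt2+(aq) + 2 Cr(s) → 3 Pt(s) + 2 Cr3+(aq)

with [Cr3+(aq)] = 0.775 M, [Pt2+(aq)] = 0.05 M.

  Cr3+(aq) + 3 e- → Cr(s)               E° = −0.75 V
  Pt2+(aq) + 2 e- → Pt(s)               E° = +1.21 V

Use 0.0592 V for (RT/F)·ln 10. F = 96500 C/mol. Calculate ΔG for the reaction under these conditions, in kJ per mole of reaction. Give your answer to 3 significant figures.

The standard cell potential is +1.21 − (−0.75) = +1.96 V, with n = 6 electrons in the balanced equation.
Here Q = [Cr3+(aq)]^2 / [Pt2+(aq)]^3 = 4.8×10^3 (log Q = 3.682), giving E = +1.96 − (0.0592/6)·(3.682) = +1.9237 V.
Finally ΔG = −nFE = −(6)(96500 C/mol)(+1.9237 V) = −1110 kJ/mol.

−1110 kJ/mol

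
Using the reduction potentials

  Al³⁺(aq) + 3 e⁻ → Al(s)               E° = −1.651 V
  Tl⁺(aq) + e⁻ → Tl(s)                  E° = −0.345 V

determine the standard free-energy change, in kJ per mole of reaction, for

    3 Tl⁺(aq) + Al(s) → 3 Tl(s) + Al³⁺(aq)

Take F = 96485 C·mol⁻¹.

−378 kJ/mol

In the reaction as written Tl⁺(aq) is reduced, so the Tl⁺/Tl couple is the cathode and Al³⁺/Al is the anode.
E°cell = −0.345 − (−1.651) = +1.306 V; balancing electrons gives n = 3.
ΔG° = −nFE°cell = −(3)(96485)(+1.306) J/mol = −378 kJ/mol.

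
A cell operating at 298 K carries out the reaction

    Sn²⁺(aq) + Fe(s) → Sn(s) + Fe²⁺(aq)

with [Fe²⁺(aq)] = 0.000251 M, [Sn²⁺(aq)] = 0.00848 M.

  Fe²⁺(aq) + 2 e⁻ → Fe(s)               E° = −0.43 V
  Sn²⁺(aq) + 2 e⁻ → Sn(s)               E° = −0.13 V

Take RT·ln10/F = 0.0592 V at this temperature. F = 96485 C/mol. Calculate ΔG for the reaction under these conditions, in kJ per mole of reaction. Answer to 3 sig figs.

The standard cell potential is −0.13 − (−0.43) = +0.30 V, with n = 2 electrons in the balanced equation.
Q = [Fe²⁺(aq)] / [Sn²⁺(aq)] = 0.0296, so log Q = −1.529 and E = +0.30 − (0.0592/2)(−1.529) = +0.3453 V.
Finally ΔG = −nFE = −(2)(96485 C/mol)(+0.3453 V) = −66.6 kJ/mol.

−66.6 kJ/mol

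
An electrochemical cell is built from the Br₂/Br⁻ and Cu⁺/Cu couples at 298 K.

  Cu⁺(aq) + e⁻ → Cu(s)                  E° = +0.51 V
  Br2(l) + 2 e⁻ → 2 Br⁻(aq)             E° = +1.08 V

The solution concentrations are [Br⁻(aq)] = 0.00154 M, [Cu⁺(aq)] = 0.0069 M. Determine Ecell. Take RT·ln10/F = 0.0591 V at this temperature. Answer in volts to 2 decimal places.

Br₂/Br⁻ is reduced (cathode, E° = +1.08 V) and Cu⁺/Cu is oxidized (anode).
The standard potential is +1.08 − (+0.51) = +0.57 V and the balanced reaction transfers n = 2 electrons.
Balancing gives Br2(l) + 2 Cu(s) → 2 Br⁻(aq) + 2 Cu⁺(aq); hence Q = [Br⁻(aq)]^2·[Cu⁺(aq)]^2 = 1.13×10^−10 (log Q = −9.947).
E = E° − (0.0591/n)·log Q = +0.57 − (0.0591/2)(−9.947) = +0.86 V.

+0.86 V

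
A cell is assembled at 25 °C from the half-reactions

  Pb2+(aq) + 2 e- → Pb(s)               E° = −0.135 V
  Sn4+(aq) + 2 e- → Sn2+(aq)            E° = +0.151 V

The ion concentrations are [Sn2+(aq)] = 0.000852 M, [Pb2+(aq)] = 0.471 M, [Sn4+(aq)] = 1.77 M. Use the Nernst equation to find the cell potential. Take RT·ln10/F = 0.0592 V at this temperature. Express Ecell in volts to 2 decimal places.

Sn⁴⁺/Sn²⁺ is reduced (cathode, E° = +0.151 V) and Pb²⁺/Pb is oxidized (anode).
The standard potential is +0.151 − (−0.135) = +0.286 V and the balanced reaction transfers n = 2 electrons.
The balanced reaction is Sn4+(aq) + Pb(s) → Sn2+(aq) + Pb2+(aq), so Q = ([Sn2+(aq)]·[Pb2+(aq)]) / [Sn4+(aq)] = 0.000227 and log Q = −3.645.
Applying E = E° − (RT ln10/nF)·log Q gives +0.286 − (0.0592/2)(−3.645) = +0.39 V.

+0.39 V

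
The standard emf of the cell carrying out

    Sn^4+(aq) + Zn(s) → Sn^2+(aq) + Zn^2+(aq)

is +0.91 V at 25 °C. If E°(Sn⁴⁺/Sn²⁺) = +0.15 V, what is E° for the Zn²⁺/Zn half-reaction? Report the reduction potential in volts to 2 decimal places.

−0.76 V

In the reaction as written the Sn⁴⁺/Sn²⁺ couple is reduced (cathode) and Zn²⁺/Zn is oxidized (anode), so E°cell = E°(Sn⁴⁺/Sn²⁺) − E°(Zn²⁺/Zn).
E°(Zn²⁺/Zn) = E°(cathode) − E°cell = +0.15 − (+0.91) = −0.76 V.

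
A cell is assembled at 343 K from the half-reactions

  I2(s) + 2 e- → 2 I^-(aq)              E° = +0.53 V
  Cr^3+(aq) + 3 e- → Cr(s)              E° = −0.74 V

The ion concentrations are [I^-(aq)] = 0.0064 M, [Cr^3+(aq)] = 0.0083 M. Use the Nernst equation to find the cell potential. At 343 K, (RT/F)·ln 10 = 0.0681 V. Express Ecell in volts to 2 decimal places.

+1.47 V

The I₂/I⁻ couple has the more positive E°, so it is the cathode; Cr³⁺/Cr is the anode.
The standard potential is +0.53 − (−0.74) = +1.27 V and the balanced reaction transfers n = 6 electrons.
The balanced reaction is 3 I2(s) + 2 Cr(s) → 6 I^-(aq) + 2 Cr^3+(aq), so Q = [I^-(aq)]^6·[Cr^3+(aq)]^2 = 4.73×10^−18 and log Q = −17.325.
By the Nernst equation, E = +1.27 − (0.0681/6)·(−17.325) = +1.47 V.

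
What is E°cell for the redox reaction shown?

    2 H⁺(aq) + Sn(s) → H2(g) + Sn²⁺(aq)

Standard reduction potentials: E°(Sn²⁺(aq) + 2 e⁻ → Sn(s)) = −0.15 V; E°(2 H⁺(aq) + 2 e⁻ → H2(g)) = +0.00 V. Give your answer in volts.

+0.15 V

H⁺(aq) gains electrons, so the 2H⁺/H₂ couple is the cathode; the Sn²⁺/Sn couple is the anode.
E°cell = E°(cathode) − E°(anode) = +0.00 − (−0.15) = +0.15 V.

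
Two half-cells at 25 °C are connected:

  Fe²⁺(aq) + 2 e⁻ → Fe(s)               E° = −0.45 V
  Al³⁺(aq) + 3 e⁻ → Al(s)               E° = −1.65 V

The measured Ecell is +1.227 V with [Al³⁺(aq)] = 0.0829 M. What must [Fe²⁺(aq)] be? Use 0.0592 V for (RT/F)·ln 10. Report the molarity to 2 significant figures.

With Fe²⁺/Fe at the cathode and Al³⁺/Al at the anode, E°cell = −0.45 − (−1.65) = +1.20 V (n = 6).
From the Nernst equation, log Q = n(E° − E)/0.0592 = 6·(+1.20 − (+1.227))/0.0592 = −2.736.
For 3 Fe²⁺(aq) + 2 Al(s) → 3 Fe(s) + 2 Al³⁺(aq), the reaction quotient is Q = [Al³⁺(aq)]^2 / [Fe²⁺(aq)]^3.
Solving for the unknown gives log [Fe²⁺(aq)] = 0.191, so [Fe²⁺(aq)] ≈ 1.6 M.

1.6 M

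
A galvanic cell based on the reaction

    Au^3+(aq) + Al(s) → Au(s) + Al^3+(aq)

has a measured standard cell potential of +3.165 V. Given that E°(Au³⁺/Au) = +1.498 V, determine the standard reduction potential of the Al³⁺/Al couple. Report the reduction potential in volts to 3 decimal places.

−1.667 V

In the reaction as written the Au³⁺/Au couple is reduced (cathode) and Al³⁺/Al is oxidized (anode), so E°cell = E°(Au³⁺/Au) − E°(Al³⁺/Al).
E°(Al³⁺/Al) = E°(cathode) − E°cell = +1.498 − (+3.165) = −1.667 V.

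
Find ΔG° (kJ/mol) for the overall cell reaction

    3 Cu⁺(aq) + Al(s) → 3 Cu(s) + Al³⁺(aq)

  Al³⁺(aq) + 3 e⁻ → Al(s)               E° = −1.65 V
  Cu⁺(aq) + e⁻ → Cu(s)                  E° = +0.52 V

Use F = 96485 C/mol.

−628 kJ/mol

In the reaction as written Cu⁺(aq) is reduced, so the Cu⁺/Cu couple is the cathode and Al³⁺/Al is the anode.
E°cell = +0.52 − (−1.65) = +2.17 V; balancing electrons gives n = 3.
ΔG° = −nFE°cell = −(3)(96485)(+2.17) J/mol = −628 kJ/mol.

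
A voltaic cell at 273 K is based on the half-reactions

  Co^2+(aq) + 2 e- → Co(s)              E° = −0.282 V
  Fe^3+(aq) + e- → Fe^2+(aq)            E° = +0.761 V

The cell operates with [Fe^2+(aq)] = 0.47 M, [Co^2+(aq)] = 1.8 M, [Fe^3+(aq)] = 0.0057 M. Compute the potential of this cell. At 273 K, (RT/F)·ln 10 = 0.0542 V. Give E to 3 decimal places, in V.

+0.932 V

The Fe³⁺/Fe²⁺ couple has the more positive E°, so it is the cathode; Co²⁺/Co is the anode.
E°cell = +0.761 − (−0.282) = +1.043 V, with n = 2 electrons transferred.
The balanced reaction is 2 Fe^3+(aq) + Co(s) → 2 Fe^2+(aq) + Co^2+(aq), so Q = ([Fe^2+(aq)]^2·[Co^2+(aq)]) / [Fe^3+(aq)]^2 = 1.22×10^4 and log Q = 4.088.
By the Nernst equation, E = +1.043 − (0.0542/2)·(4.088) = +0.932 V.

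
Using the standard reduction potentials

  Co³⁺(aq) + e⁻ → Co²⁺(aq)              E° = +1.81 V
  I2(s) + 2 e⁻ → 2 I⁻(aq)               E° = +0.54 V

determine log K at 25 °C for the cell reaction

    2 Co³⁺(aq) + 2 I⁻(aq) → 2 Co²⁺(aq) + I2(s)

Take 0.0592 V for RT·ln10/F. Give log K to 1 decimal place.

log K = 42.9

The Co³⁺/Co²⁺ couple is reduced (cathode); E°cell = +1.81 − (+0.54) = +1.27 V with n = 2.
At equilibrium E = 0, so log K = nE°cell / 0.0592 = (2)(+1.27) / 0.0592 = 42.9.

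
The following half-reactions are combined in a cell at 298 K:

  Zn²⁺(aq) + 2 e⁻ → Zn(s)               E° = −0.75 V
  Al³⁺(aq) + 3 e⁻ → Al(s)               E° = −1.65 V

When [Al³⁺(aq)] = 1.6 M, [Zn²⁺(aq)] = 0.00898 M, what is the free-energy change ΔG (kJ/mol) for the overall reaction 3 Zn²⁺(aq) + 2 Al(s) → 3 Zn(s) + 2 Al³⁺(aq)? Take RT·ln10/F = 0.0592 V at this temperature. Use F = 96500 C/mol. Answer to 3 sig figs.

E°cell = −0.75 − (−1.65) = +0.90 V; the balanced reaction transfers n = 6 electrons.
Here Q = [Al³⁺(aq)]^2 / [Zn²⁺(aq)]^3 = 3.54×10^6 (log Q = 6.548), giving E = +0.90 − (0.0592/6)·(6.548) = +0.8354 V.
Finally ΔG = −nFE = −(6)(96500 C/mol)(+0.8354 V) = −484 kJ/mol.

−484 kJ/mol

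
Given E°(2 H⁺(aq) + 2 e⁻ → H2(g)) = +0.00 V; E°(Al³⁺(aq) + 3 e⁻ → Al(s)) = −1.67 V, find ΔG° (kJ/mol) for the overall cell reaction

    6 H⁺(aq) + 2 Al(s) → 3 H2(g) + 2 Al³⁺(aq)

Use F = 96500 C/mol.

In the reaction as written H⁺(aq) is reduced, so the 2H⁺/H₂ couple is the cathode and Al³⁺/Al is the anode.
E°cell = +0.00 − (−1.67) = +1.67 V; balancing electrons gives n = 6.
ΔG° = −nFE°cell = −(6)(96500)(+1.67) J/mol = −967 kJ/mol.

−967 kJ/mol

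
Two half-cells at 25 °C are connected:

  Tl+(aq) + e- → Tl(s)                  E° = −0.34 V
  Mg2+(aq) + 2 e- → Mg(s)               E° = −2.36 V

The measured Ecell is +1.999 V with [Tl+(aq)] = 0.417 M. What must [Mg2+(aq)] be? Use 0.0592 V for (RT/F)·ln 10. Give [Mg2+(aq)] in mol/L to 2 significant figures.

0.89 M

With Tl⁺/Tl at the cathode and Mg²⁺/Mg at the anode, E°cell = −0.34 − (−2.36) = +2.02 V (n = 2).
Rearranging E = E° − (0.0592/n)·log Q gives log Q = 2(+2.02 − (+1.999))/0.0592 = 0.709.
Balancing electrons gives 2 Tl+(aq) + Mg(s) → 2 Tl(s) + Mg2+(aq); thus Q = [Mg2+(aq)] / [Tl+(aq)]^2.
Solving for the unknown gives log [Mg2+(aq)] = −0.051, so [Mg2+(aq)] ≈ 0.89 M.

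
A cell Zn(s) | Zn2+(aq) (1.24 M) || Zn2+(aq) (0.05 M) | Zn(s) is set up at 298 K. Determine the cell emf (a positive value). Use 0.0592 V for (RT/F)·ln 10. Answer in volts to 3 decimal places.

For a concentration cell E°cell = 0, since both electrodes use the same couple.
The compartment with the higher Zn2+(aq) concentration (1.24 M) acts as the cathode; ions are reduced there and produced at the dilute (0.05 M) anode.
With n = 2, Ecell = −(0.0592/2)·log([dilute]/[conc]) = −(0.0592/2)·log(0.05/1.24) = +0.041 V.

0.041 V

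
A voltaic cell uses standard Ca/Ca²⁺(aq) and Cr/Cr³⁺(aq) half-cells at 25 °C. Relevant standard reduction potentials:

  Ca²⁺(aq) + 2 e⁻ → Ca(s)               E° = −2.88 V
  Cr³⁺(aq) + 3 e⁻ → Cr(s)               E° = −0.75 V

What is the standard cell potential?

+2.13 V

Of the two couples in this cell, the one with the more positive reduction potential is reduced at the cathode: here that is Cr³⁺/Cr (−0.75 V); Ca²⁺/Ca (−2.88 V) is the anode.
E°cell = E°(cathode) − E°(anode) = −0.75 − (−2.88) = +2.13 V.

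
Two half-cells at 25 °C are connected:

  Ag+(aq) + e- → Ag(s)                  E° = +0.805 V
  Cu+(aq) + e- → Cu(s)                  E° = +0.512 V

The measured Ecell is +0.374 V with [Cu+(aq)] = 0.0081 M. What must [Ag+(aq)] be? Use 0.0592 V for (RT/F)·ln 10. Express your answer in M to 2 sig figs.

0.19 M

With Ag⁺/Ag at the cathode and Cu⁺/Cu at the anode, E°cell = +0.805 − (+0.512) = +0.293 V (n = 1).
Rearranging E = E° − (0.0592/n)·log Q gives log Q = 1(+0.293 − (+0.374))/0.0592 = −1.368.
For Ag+(aq) + Cu(s) → Ag(s) + Cu+(aq), the reaction quotient is Q = [Cu+(aq)] / [Ag+(aq)].
Isolating [Ag+(aq)] in Q = 10^{−1.368} yields log [Ag+(aq)] = −0.724, i.e. 0.19 M.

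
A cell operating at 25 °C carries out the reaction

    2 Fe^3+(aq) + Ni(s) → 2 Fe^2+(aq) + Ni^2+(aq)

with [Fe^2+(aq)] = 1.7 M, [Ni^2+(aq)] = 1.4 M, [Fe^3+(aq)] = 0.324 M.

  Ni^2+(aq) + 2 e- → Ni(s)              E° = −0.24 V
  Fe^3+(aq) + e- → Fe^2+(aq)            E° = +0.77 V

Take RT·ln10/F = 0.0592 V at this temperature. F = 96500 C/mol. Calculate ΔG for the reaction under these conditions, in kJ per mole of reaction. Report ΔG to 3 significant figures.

With Fe³⁺/Fe²⁺ reduced at the cathode, E°cell = +0.77 − (−0.24) = +1.01 V and n = 2.
The reaction quotient is ([Fe^2+(aq)]^2·[Ni^2+(aq)]) / [Fe^3+(aq)]^2 = 38.5; by Nernst, E = +1.01 − (0.0592/2)(1.586) = +0.9631 V.
Then ΔG = −nFE = −2 × 96500 × +0.9631 J/mol = −186 kJ/mol.

−186 kJ/mol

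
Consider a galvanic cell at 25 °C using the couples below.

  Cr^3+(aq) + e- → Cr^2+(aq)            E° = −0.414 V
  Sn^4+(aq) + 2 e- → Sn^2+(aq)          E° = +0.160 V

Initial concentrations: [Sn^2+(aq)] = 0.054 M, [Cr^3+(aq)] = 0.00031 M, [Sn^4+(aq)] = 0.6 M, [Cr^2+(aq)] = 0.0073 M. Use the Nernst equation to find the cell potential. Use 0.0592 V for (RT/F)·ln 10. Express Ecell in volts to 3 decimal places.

Sn⁴⁺/Sn²⁺ is reduced (cathode, E° = +0.160 V) and Cr³⁺/Cr²⁺ is oxidized (anode).
E°cell = E°cat − E°an = +0.160 − (−0.414) = +0.574 V; n = 2.
For the overall reaction Sn^4+(aq) + 2 Cr^2+(aq) → Sn^2+(aq) + 2 Cr^3+(aq), Q = ([Sn^2+(aq)]·[Cr^3+(aq)]^2) / ([Sn^4+(aq)]·[Cr^2+(aq)]^2) = 0.000162, giving log Q = −3.790.
By the Nernst equation, E = +0.574 − (0.0592/2)·(−3.790) = +0.686 V.

+0.686 V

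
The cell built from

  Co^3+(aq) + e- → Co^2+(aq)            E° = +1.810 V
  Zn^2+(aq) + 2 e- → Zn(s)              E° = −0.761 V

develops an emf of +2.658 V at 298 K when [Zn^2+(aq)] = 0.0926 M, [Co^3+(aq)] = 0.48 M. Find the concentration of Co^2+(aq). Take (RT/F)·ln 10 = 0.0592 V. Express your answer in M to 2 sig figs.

0.053 M

The Co³⁺/Co²⁺ couple has the larger reduction potential, so it is the cathode: E°cell = +1.810 − (−0.761) = +2.571 V and n = 2.
Since E = E° − (0.0592/n)·log Q, log Q = n(E° − E)/0.0592 = −2.939.
For 2 Co^3+(aq) + Zn(s) → 2 Co^2+(aq) + Zn^2+(aq), the reaction quotient is Q = ([Co^2+(aq)]^2·[Zn^2+(aq)]) / [Co^3+(aq)]^2.
Substituting the known concentrations and solving, log [Co^2+(aq)] = −1.272 and [Co^2+(aq)] = 0.053 M.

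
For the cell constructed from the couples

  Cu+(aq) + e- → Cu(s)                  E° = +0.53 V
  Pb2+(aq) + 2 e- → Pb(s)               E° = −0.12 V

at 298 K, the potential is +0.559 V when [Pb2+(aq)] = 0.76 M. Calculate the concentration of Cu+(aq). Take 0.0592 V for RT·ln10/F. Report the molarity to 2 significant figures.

0.025 M

The Cu⁺/Cu couple has the larger reduction potential, so it is the cathode: E°cell = +0.53 − (−0.12) = +0.65 V and n = 2.
Rearranging E = E° − (0.0592/n)·log Q gives log Q = 2(+0.65 − (+0.559))/0.0592 = 3.074.
The balanced reaction is 2 Cu+(aq) + Pb(s) → 2 Cu(s) + Pb2+(aq), so Q = [Pb2+(aq)] / [Cu+(aq)]^2.
Solving for the unknown gives log [Cu+(aq)] = −1.597, so [Cu+(aq)] ≈ 0.025 M.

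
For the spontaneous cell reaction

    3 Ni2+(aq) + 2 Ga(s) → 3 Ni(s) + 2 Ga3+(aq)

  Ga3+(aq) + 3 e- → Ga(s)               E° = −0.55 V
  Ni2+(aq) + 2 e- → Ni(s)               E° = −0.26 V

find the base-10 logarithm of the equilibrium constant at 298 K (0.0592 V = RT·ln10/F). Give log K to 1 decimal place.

log K = 29.4

The Ni²⁺/Ni couple is reduced (cathode); E°cell = −0.26 − (−0.55) = +0.29 V with n = 6.
At equilibrium E = 0, so log K = nE°cell / 0.0592 = (6)(+0.29) / 0.0592 = 29.4.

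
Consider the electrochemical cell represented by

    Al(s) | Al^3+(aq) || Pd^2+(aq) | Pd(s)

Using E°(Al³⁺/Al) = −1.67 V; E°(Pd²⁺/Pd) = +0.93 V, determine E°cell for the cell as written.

By convention the left-hand electrode in cell notation is the anode (oxidation) and the right-hand electrode is the cathode (reduction).
E°cell = E°(right) − E°(left) = +0.93 − (−1.67) = +2.60 V.

+2.60 V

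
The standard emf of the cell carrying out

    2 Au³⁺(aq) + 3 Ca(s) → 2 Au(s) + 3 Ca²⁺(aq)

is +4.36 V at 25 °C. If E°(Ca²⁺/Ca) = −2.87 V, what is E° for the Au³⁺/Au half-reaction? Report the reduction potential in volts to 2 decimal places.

In the reaction as written the Au³⁺/Au couple is reduced (cathode) and Ca²⁺/Ca is oxidized (anode), so E°cell = E°(Au³⁺/Au) − E°(Ca²⁺/Ca).
E°(Au³⁺/Au) = E°cell + E°(anode) = +4.36 + (−2.87) = +1.49 V.

+1.49 V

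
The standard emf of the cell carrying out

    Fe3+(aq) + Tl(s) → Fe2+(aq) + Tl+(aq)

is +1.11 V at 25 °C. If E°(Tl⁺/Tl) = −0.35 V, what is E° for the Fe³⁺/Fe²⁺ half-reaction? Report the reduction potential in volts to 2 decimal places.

In the reaction as written the Fe³⁺/Fe²⁺ couple is reduced (cathode) and Tl⁺/Tl is oxidized (anode), so E°cell = E°(Fe³⁺/Fe²⁺) − E°(Tl⁺/Tl).
E°(Fe³⁺/Fe²⁺) = E°cell + E°(anode) = +1.11 + (−0.35) = +0.76 V.

+0.76 V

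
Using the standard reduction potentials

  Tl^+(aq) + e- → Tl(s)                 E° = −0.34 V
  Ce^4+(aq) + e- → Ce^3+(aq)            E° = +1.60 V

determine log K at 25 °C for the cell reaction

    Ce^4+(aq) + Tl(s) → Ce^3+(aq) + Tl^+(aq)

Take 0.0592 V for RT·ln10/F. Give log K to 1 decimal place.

log K = 32.8

The Ce⁴⁺/Ce³⁺ couple is reduced (cathode); E°cell = +1.60 − (−0.34) = +1.94 V with n = 1.
At equilibrium E = 0, so log K = nE°cell / 0.0592 = (1)(+1.94) / 0.0592 = 32.8.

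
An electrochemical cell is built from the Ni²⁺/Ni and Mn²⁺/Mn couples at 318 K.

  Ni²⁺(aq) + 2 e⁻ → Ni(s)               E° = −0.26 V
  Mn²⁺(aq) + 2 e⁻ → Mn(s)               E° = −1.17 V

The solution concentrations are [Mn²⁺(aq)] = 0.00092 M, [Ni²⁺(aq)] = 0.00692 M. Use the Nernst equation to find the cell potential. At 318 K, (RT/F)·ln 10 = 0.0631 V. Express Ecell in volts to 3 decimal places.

+0.938 V

The Ni²⁺/Ni couple has the more positive E°, so it is the cathode; Mn²⁺/Mn is the anode.
E°cell = −0.26 − (−1.17) = +0.91 V, with n = 2 electrons transferred.
Balancing gives Ni²⁺(aq) + Mn(s) → Ni(s) + Mn²⁺(aq); hence Q = [Mn²⁺(aq)] / [Ni²⁺(aq)] = 0.133 (log Q = −0.876).
E = E° − (0.0631/n)·log Q = +0.91 − (0.0631/2)(−0.876) = +0.938 V.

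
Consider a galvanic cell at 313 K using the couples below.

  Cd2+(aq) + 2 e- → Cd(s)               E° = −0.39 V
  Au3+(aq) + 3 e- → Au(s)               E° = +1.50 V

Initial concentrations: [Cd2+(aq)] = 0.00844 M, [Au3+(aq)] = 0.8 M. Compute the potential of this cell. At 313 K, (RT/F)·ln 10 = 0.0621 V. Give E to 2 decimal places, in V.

+1.95 V

The Au³⁺/Au couple has the more positive E°, so it is the cathode; Cd²⁺/Cd is the anode.
The standard potential is +1.50 − (−0.39) = +1.89 V and the balanced reaction transfers n = 6 electrons.
The balanced reaction is 2 Au3+(aq) + 3 Cd(s) → 2 Au(s) + 3 Cd2+(aq), so Q = [Cd2+(aq)]^3 / [Au3+(aq)]^2 = 9.39×10^−7 and log Q = −6.027.
By the Nernst equation, E = +1.89 − (0.0621/6)·(−6.027) = +1.95 V.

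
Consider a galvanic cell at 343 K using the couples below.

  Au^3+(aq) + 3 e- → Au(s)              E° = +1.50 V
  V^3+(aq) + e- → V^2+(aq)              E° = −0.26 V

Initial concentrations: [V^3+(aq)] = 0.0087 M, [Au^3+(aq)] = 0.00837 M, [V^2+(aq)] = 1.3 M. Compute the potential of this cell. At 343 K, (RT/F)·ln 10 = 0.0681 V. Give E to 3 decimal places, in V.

Au³⁺/Au is reduced (cathode, E° = +1.50 V) and V³⁺/V²⁺ is oxidized (anode).
E°cell = +1.50 − (−0.26) = +1.76 V, with n = 3 electrons transferred.
Balancing gives Au^3+(aq) + 3 V^2+(aq) → Au(s) + 3 V^3+(aq); hence Q = [V^3+(aq)]^3 / ([Au^3+(aq)]·[V^2+(aq)]^3) = 3.58×10^−5 (log Q = −4.446).
Applying E = E° − (RT ln10/nF)·log Q gives +1.76 − (0.0681/3)(−4.446) = +1.861 V.

+1.861 V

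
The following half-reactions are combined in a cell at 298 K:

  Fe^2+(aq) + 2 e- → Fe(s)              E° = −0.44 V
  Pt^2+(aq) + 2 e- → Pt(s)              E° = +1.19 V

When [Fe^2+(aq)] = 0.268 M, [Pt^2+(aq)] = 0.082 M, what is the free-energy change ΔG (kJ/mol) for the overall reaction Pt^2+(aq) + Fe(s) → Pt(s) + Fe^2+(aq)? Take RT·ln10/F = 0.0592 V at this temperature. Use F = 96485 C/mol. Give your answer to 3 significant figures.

−312 kJ/mol

E°cell = +1.19 − (−0.44) = +1.63 V; the balanced reaction transfers n = 2 electrons.
Here Q = [Fe^2+(aq)] / [Pt^2+(aq)] = 3.27 (log Q = 0.514), giving E = +1.63 − (0.0592/2)·(0.514) = +1.6148 V.
Then ΔG = −nFE = −2 × 96485 × +1.6148 J/mol = −312 kJ/mol.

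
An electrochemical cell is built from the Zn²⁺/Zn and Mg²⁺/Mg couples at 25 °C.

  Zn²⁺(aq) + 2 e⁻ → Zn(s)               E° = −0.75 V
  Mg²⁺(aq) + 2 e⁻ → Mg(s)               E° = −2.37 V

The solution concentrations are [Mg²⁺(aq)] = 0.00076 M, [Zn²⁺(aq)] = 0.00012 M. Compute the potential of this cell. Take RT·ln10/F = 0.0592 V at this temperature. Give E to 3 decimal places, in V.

Zn²⁺/Zn is reduced (cathode, E° = −0.75 V) and Mg²⁺/Mg is oxidized (anode).
E°cell = E°cat − E°an = −0.75 − (−2.37) = +1.62 V; n = 2.
Balancing gives Zn²⁺(aq) + Mg(s) → Zn(s) + Mg²⁺(aq); hence Q = [Mg²⁺(aq)] / [Zn²⁺(aq)] = 6.33 (log Q = 0.802).
By the Nernst equation, E = +1.62 − (0.0592/2)·(0.802) = +1.596 V.

+1.596 V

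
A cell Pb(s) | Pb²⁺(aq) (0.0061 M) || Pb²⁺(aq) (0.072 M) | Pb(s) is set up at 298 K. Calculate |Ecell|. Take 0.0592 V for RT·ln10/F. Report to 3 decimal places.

For a concentration cell E°cell = 0, since both electrodes use the same couple.
The compartment with the higher Pb²⁺(aq) concentration (0.072 M) acts as the cathode; ions are reduced there and produced at the dilute (0.0061 M) anode.
With n = 2, Ecell = −(0.0592/2)·log([dilute]/[conc]) = −(0.0592/2)·log(0.0061/0.072) = +0.032 V.

0.032 V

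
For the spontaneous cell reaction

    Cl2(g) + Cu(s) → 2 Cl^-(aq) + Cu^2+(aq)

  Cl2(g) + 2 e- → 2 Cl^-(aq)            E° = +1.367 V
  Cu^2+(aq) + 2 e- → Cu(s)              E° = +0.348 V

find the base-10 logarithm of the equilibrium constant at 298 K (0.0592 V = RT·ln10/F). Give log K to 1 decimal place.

The Cl₂/Cl⁻ couple is reduced (cathode); E°cell = +1.367 − (+0.348) = +1.019 V with n = 2.
At equilibrium E = 0, so log K = nE°cell / 0.0592 = (2)(+1.019) / 0.0592 = 34.4.

log K = 34.4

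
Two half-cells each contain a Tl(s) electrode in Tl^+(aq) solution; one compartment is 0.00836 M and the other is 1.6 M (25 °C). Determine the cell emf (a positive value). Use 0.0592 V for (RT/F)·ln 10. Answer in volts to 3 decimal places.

0.135 V

For a concentration cell E°cell = 0, since both electrodes use the same couple.
The compartment with the higher Tl^+(aq) concentration (1.6 M) acts as the cathode; ions are reduced there and produced at the dilute (0.00836 M) anode.
With n = 1, Ecell = −(0.0592/1)·log([dilute]/[conc]) = −(0.0592/1)·log(0.00836/1.6) = +0.135 V.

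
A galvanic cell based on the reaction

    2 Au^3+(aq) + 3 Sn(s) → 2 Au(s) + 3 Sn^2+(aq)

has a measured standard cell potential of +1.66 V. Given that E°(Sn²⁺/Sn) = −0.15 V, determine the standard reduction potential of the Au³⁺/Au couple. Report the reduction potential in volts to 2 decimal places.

+1.51 V

In the reaction as written the Au³⁺/Au couple is reduced (cathode) and Sn²⁺/Sn is oxidized (anode), so E°cell = E°(Au³⁺/Au) − E°(Sn²⁺/Sn).
E°(Au³⁺/Au) = E°cell + E°(anode) = +1.66 + (−0.15) = +1.51 V.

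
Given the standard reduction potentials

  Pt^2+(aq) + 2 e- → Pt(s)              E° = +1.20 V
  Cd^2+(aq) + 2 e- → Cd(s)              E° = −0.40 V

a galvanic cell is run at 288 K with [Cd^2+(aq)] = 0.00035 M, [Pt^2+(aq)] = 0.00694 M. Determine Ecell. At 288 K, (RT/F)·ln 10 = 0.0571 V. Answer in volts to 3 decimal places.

Since E°(Pt²⁺/Pt) > E°(Cd²⁺/Cd), Pt²⁺/Pt serves as the cathode.
E°cell = +1.20 − (−0.40) = +1.60 V, with n = 2 electrons transferred.
Balancing gives Pt^2+(aq) + Cd(s) → Pt(s) + Cd^2+(aq); hence Q = [Cd^2+(aq)] / [Pt^2+(aq)] = 0.0504 (log Q = −1.297).
E = E° − (0.0571/n)·log Q = +1.60 − (0.0571/2)(−1.297) = +1.637 V.

+1.637 V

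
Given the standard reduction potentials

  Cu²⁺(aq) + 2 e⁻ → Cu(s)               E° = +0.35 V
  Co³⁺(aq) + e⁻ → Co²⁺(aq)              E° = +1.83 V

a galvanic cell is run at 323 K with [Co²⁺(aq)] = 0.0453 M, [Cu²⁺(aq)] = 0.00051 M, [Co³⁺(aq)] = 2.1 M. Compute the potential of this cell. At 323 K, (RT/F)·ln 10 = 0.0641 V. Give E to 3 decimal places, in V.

+1.692 V

Since E°(Co³⁺/Co²⁺) > E°(Cu²⁺/Cu), Co³⁺/Co²⁺ serves as the cathode.
The standard potential is +1.83 − (+0.35) = +1.48 V and the balanced reaction transfers n = 2 electrons.
For the overall reaction 2 Co³⁺(aq) + Cu(s) → 2 Co²⁺(aq) + Cu²⁺(aq), Q = ([Co²⁺(aq)]^2·[Cu²⁺(aq)]) / [Co³⁺(aq)]^2 = 2.37×10^−7, giving log Q = −6.625.
By the Nernst equation, E = +1.48 − (0.0641/2)·(−6.625) = +1.692 V.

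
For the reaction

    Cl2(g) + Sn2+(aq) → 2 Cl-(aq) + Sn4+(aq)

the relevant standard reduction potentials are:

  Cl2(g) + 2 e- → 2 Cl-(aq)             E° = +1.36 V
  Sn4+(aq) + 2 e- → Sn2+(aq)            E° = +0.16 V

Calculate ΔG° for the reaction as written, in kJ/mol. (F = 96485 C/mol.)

In the reaction as written Cl2(g) is reduced, so the Cl₂/Cl⁻ couple is the cathode and Sn⁴⁺/Sn²⁺ is the anode.
E°cell = +1.36 − (+0.16) = +1.20 V; balancing electrons gives n = 2.
ΔG° = −nFE°cell = −(2)(96485)(+1.20) J/mol = −232 kJ/mol.

−232 kJ/mol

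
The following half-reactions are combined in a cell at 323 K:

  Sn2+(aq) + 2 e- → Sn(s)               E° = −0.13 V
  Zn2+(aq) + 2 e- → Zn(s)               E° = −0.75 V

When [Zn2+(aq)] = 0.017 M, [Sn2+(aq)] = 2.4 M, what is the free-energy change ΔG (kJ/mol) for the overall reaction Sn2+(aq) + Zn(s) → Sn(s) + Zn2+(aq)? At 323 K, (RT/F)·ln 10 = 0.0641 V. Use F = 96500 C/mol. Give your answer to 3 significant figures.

The standard cell potential is −0.13 − (−0.75) = +0.62 V, with n = 2 electrons in the balanced equation.
Here Q = [Zn2+(aq)] / [Sn2+(aq)] = 0.00708 (log Q = −2.150), giving E = +0.62 − (0.0641/2)·(−2.150) = +0.6889 V.
Then ΔG = −nFE = −2 × 96500 × +0.6889 J/mol = −133 kJ/mol.

−133 kJ/mol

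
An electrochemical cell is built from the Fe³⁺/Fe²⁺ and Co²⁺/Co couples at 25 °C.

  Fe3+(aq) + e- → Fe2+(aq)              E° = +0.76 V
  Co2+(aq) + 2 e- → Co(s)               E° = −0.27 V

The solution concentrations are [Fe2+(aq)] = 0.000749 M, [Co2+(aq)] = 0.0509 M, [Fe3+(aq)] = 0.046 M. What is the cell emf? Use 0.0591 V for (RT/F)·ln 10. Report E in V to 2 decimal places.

+1.17 V

The Fe³⁺/Fe²⁺ couple has the more positive E°, so it is the cathode; Co²⁺/Co is the anode.
E°cell = +0.76 − (−0.27) = +1.03 V, with n = 2 electrons transferred.
For the overall reaction 2 Fe3+(aq) + Co(s) → 2 Fe2+(aq) + Co2+(aq), Q = ([Fe2+(aq)]^2·[Co2+(aq)]) / [Fe3+(aq)]^2 = 1.35×10^−5, giving log Q = −4.870.
E = E° − (0.0591/n)·log Q = +1.03 − (0.0591/2)(−4.870) = +1.17 V.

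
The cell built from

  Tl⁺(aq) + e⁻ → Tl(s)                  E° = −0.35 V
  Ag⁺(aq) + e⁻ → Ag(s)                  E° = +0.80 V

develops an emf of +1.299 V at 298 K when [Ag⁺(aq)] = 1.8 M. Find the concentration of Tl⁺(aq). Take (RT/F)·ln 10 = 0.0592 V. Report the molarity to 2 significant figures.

0.0055 M

Ag⁺/Ag is the cathode (higher E°); E°cell = +0.80 − (−0.35) = +1.15 V with n = 1.
Since E = E° − (0.0592/n)·log Q, log Q = n(E° − E)/0.0592 = −2.517.
For Ag⁺(aq) + Tl(s) → Ag(s) + Tl⁺(aq), the reaction quotient is Q = [Tl⁺(aq)] / [Ag⁺(aq)].
Solving for the unknown gives log [Tl⁺(aq)] = −2.262, so [Tl⁺(aq)] ≈ 0.0055 M.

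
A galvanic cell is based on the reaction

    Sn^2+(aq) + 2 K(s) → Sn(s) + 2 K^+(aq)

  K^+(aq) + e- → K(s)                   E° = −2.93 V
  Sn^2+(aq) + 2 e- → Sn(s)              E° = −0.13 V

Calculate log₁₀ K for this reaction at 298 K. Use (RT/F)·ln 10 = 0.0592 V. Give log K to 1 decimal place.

The Sn²⁺/Sn couple is reduced (cathode); E°cell = −0.13 − (−2.93) = +2.80 V with n = 2.
At equilibrium E = 0, so log K = nE°cell / 0.0592 = (2)(+2.80) / 0.0592 = 94.6.

log K = 94.6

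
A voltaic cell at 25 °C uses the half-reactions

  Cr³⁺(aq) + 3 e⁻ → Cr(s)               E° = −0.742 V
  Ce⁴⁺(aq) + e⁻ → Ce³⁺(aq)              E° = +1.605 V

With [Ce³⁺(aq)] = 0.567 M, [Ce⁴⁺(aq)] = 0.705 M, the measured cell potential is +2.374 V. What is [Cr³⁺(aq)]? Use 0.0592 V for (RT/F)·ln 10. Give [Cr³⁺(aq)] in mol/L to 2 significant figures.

0.082 M

With Ce⁴⁺/Ce³⁺ at the cathode and Cr³⁺/Cr at the anode, E°cell = +1.605 − (−0.742) = +2.347 V (n = 3).
Since E = E° − (0.0592/n)·log Q, log Q = n(E° − E)/0.0592 = −1.368.
For 3 Ce⁴⁺(aq) + Cr(s) → 3 Ce³⁺(aq) + Cr³⁺(aq), the reaction quotient is Q = ([Ce³⁺(aq)]^3·[Cr³⁺(aq)]) / [Ce⁴⁺(aq)]^3.
Substituting the known concentrations and solving, log [Cr³⁺(aq)] = −1.084 and [Cr³⁺(aq)] = 0.082 M.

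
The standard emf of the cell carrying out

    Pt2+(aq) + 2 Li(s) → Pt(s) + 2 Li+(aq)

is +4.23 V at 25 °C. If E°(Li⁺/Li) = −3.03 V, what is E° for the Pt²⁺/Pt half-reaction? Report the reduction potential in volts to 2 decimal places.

+1.20 V

In the reaction as written the Pt²⁺/Pt couple is reduced (cathode) and Li⁺/Li is oxidized (anode), so E°cell = E°(Pt²⁺/Pt) − E°(Li⁺/Li).
E°(Pt²⁺/Pt) = E°cell + E°(anode) = +4.23 + (−3.03) = +1.20 V.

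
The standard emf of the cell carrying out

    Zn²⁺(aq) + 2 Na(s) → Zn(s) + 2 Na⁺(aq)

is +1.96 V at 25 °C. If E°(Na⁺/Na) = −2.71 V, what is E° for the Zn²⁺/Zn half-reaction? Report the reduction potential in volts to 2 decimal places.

In the reaction as written the Zn²⁺/Zn couple is reduced (cathode) and Na⁺/Na is oxidized (anode), so E°cell = E°(Zn²⁺/Zn) − E°(Na⁺/Na).
E°(Zn²⁺/Zn) = E°cell + E°(anode) = +1.96 + (−2.71) = −0.75 V.

−0.75 V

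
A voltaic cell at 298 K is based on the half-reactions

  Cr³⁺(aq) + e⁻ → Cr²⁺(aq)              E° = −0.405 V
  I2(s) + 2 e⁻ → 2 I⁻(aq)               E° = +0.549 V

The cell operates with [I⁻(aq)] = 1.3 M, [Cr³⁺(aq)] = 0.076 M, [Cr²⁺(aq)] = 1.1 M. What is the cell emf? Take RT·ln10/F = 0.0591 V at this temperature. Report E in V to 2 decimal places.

+1.02 V

The I₂/I⁻ couple has the more positive E°, so it is the cathode; Cr³⁺/Cr²⁺ is the anode.
E°cell = +0.549 − (−0.405) = +0.954 V, with n = 2 electrons transferred.
Balancing gives I2(s) + 2 Cr²⁺(aq) → 2 I⁻(aq) + 2 Cr³⁺(aq); hence Q = ([I⁻(aq)]^2·[Cr³⁺(aq)]^2) / [Cr²⁺(aq)]^2 = 0.00807 (log Q = −2.093).
E = E° − (0.0591/n)·log Q = +0.954 − (0.0591/2)(−2.093) = +1.02 V.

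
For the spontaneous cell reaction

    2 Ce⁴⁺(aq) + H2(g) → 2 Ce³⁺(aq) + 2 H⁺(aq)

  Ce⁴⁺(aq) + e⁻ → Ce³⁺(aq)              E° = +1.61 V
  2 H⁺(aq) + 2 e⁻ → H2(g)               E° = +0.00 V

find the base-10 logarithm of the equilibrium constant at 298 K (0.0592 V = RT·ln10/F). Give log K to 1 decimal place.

log K = 54.4

The Ce⁴⁺/Ce³⁺ couple is reduced (cathode); E°cell = +1.61 − (+0.00) = +1.61 V with n = 2.
At equilibrium E = 0, so log K = nE°cell / 0.0592 = (2)(+1.61) / 0.0592 = 54.4.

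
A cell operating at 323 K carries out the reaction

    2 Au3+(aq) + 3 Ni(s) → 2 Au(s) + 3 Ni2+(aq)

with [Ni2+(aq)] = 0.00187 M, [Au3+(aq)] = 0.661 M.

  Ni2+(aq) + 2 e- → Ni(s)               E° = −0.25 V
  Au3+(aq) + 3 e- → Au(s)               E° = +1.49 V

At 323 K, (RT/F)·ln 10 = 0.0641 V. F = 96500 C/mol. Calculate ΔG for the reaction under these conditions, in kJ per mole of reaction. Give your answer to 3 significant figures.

E°cell = +1.49 − (−0.25) = +1.74 V; the balanced reaction transfers n = 6 electrons.
Here Q = [Ni2+(aq)]^3 / [Au3+(aq)]^2 = 1.5×10^−8 (log Q = −7.825), giving E = +1.74 − (0.0641/6)·(−7.825) = +1.8236 V.
Then ΔG = −nFE = −6 × 96500 × +1.8236 J/mol = −1060 kJ/mol.

−1060 kJ/mol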